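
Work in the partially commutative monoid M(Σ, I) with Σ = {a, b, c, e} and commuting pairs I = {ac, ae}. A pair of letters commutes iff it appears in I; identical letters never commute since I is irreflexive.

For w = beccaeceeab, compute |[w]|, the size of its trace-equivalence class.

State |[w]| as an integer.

36

0(b) covers ∅
1(e) covers 0:b
2(c) covers 1:e
3(c) covers 2:c
4(a) covers 0:b
5(e) covers 3:c
6(c) covers 5:e
7(e) covers 6:c
8(e) covers 7:e
9(a) covers 4:a
10(b) covers 8:e, 9:a
floor of heap: 0:b
completions by unplaced set U, small U first (add the entries for U minus each lowest piece of U):
  |U|=1: {10}:1
  |U|=2: {8,10}:1  {9,10}:1
  |U|=3: {4,9,10}:1  {7,8,10}:1  {8,9,10}:2
  |U|=4: {4,8,9,10}:3  {6,7,8,10}:1  {7,8,9,10}:3
  |U|=5: {4,7,8,9,10}:6  {5,6,7,8,10}:1  {6,7,8,9,10}:4
  |U|=6: {3,5,6,7,8,10}:1  {4,6,7,8,9,10}:10  {5,6,7,8,9,10}:5
  |U|=7: {2,3,5,6,7,8,10}:1  {3,5,6,7,8,9,10}:6  {4,5,6,7,8,9,10}:15
  |U|=8: {1,2,3,5,6,7,8,10}:1  {2,3,5,6,7,8,9,10}:7  {3,4,5,6,7,8,9,10}:21
  |U|=9: {1,2,3,5,6,7,8,9,10}:8  {2,3,4,5,6,7,8,9,10}:28
  start at 0(b): 36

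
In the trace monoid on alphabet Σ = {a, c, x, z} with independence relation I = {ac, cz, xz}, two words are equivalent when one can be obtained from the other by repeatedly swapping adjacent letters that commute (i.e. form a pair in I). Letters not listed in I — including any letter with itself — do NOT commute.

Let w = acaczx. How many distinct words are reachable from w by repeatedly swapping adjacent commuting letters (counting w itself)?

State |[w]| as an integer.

16

drop 0:a onto floor
drop 1:c onto floor
drop 2:a onto {0:a}
drop 3:c onto {1:c}
drop 4:z onto {2:a}
drop 5:x onto {2:a, 3:c}
ground layer = {0:a, 1:c}
drop-orders for the pieces not yet dropped (sum over which currently-grounded one goes next):
  1 to go: {4} 1  {5} 1
  2 to go: {3,5} 1  {4,5} 2
  3 to go: {1,3,5} 1  {2,4,5} 2  {3,4,5} 3
  4 to go: {0,2,4,5} 2  {1,3,4,5} 4  {2,3,4,5} 5
  if 0:a drops first: 9 orders
  if 1:c drops first: 7 orders
heap linearizations: 16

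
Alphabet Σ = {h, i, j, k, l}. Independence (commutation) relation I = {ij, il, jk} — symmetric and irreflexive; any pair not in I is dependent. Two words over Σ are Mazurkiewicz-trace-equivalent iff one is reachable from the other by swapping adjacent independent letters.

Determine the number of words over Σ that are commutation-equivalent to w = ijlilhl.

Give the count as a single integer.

10

0(i) covers ∅
1(j) covers ∅
2(l) covers 1:j
3(i) covers 0:i
4(l) covers 2:l
5(h) covers 3:i, 4:l
6(l) covers 5:h
floor of heap: 0:i, 1:j
completions by unplaced set U, small U first (add the entries for U minus each lowest piece of U):
  |U|=1: {6}:1
  |U|=2: {5,6}:1
  |U|=3: {3,5,6}:1  {4,5,6}:1
  |U|=4: {0,3,5,6}:1  {2,4,5,6}:1  {3,4,5,6}:2
  |U|=5: {0,3,4,5,6}:3  {1,2,4,5,6}:1  {2,3,4,5,6}:3
  start at 0(i): 4
  start at 1(j): 6
sum over floor = 10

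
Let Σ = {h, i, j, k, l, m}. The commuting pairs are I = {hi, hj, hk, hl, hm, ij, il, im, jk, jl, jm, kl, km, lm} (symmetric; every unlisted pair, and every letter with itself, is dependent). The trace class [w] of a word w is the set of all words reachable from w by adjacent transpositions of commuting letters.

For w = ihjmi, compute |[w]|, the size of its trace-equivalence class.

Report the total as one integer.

60

#0=i has no predecessor
#1=h has no predecessor
#2=j has no predecessor
#3=m has no predecessor
#4=i depends on [0:i]
sources: [0:i, 1:h, 2:j, 3:m]
N(rest) = Σ N(rest − s) over sources s of rest; N(one piece) = 1:
  size 1 → [1]=1  [2]=1  [3]=1  [4]=1
  size 2 → [0,4]=1  [1,2]=2  [1,3]=2  [1,4]=2  [2,3]=2  [2,4]=2  [3,4]=2
  size 3 → [0,1,4]=3  [0,2,4]=3  [0,3,4]=3  [1,2,3]=6  [1,2,4]=6  [1,3,4]=6  [2,3,4]=6
  first=0(i) contributes 24
  first=1(h) contributes 12
  first=2(j) contributes 12
  first=3(m) contributes 12
|[w]| = 60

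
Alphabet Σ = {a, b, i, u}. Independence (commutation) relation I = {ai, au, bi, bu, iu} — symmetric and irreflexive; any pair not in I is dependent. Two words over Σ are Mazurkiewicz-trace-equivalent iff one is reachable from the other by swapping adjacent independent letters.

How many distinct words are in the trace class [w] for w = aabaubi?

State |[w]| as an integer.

drop 0:a onto floor
drop 1:a onto {0:a}
drop 2:b onto {1:a}
drop 3:a onto {2:b}
drop 4:u onto floor
drop 5:b onto {3:a}
drop 6:i onto floor
ground layer = {0:a, 4:u, 6:i}
drop-orders for the pieces not yet dropped (sum over which currently-grounded one goes next):
  1 to go: {4} 1  {5} 1  {6} 1
  2 to go: {3,5} 1  {4,5} 2  {4,6} 2  {5,6} 2
  3 to go: {2,3,5} 1  {3,4,5} 3  {3,5,6} 3  {4,5,6} 6
  4 to go: {1,2,3,5} 1  {2,3,4,5} 4  {2,3,5,6} 4  {3,4,5,6} 12
  5 to go: {0,1,2,3,5} 1  {1,2,3,4,5} 5  {1,2,3,5,6} 5  {2,3,4,5,6} 20
  if 0:a drops first: 30 orders
  if 4:u drops first: 6 orders
  if 6:i drops first: 6 orders
heap linearizations: 42

42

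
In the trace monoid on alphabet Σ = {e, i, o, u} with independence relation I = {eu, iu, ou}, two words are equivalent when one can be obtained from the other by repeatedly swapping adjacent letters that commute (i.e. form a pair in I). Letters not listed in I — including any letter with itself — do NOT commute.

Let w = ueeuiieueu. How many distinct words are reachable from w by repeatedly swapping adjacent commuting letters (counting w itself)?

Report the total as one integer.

#0=u has no predecessor
#1=e has no predecessor
#2=e depends on [1:e]
#3=u depends on [0:u]
#4=i depends on [2:e]
#5=i depends on [4:i]
#6=e depends on [5:i]
#7=u depends on [3:u]
#8=e depends on [6:e]
#9=u depends on [7:u]
sources: [0:u, 1:e]
N(rest) = Σ N(rest − s) over sources s of rest; N(one piece) = 1:
  size 1 → [8]=1  [9]=1
  size 2 → [6,8]=1  [7,9]=1  [8,9]=2
  size 3 → [3,7,9]=1  [5,6,8]=1  [6,8,9]=3  [7,8,9]=3
  size 4 → [0,3,7,9]=1  [3,7,8,9]=4  [4,5,6,8]=1  [5,6,8,9]=4  [6,7,8,9]=6
  size 5 → [0,3,7,8,9]=5  [2,4,5,6,8]=1  [3,6,7,8,9]=10  [4,5,6,8,9]=5  [5,6,7,8,9]=10
  size 6 → [0,3,6,7,8,9]=15  [1,2,4,5,6,8]=1  [2,4,5,6,8,9]=6  [3,5,6,7,8,9]=20  [4,5,6,7,8,9]=15
  size 7 → [0,3,5,6,7,8,9]=35  [1,2,4,5,6,8,9]=7  [2,4,5,6,7,8,9]=21  [3,4,5,6,7,8,9]=35
  size 8 → [0,3,4,5,6,7,8,9]=70  [1,2,4,5,6,7,8,9]=28  [2,3,4,5,6,7,8,9]=56
  first=0(u) contributes 84
  first=1(e) contributes 126
|[w]| = 210

210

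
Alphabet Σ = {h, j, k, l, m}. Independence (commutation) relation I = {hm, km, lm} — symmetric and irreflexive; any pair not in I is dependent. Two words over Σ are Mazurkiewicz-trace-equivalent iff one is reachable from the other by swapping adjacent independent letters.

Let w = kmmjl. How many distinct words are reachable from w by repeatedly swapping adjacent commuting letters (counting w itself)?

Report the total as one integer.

0(k) covers ∅
1(m) covers ∅
2(m) covers 1:m
3(j) covers 0:k, 2:m
4(l) covers 3:j
floor of heap: 0:k, 1:m
completions by unplaced set U, small U first (add the entries for U minus each lowest piece of U):
  |U|=1: {4}:1
  |U|=2: {3,4}:1
  |U|=3: {0,3,4}:1  {2,3,4}:1
  start at 0(k): 1
  start at 1(m): 2
sum over floor = 3

3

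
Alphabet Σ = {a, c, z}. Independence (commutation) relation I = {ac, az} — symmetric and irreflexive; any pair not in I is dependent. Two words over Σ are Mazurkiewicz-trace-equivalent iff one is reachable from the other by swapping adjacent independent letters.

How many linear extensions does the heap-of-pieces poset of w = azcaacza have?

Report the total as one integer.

drop 0:a onto floor
drop 1:z onto floor
drop 2:c onto {1:z}
drop 3:a onto {0:a}
drop 4:a onto {3:a}
drop 5:c onto {2:c}
drop 6:z onto {5:c}
drop 7:a onto {4:a}
ground layer = {0:a, 1:z}
drop-orders for the pieces not yet dropped (sum over which currently-grounded one goes next):
  1 to go: {6} 1  {7} 1
  2 to go: {4,7} 1  {5,6} 1  {6,7} 2
  3 to go: {2,5,6} 1  {3,4,7} 1  {4,6,7} 3  {5,6,7} 3
  4 to go: {0,3,4,7} 1  {1,2,5,6} 1  {2,5,6,7} 4  {3,4,6,7} 4  {4,5,6,7} 6
  5 to go: {0,3,4,6,7} 5  {1,2,5,6,7} 5  {2,4,5,6,7} 10  {3,4,5,6,7} 10
  6 to go: {0,3,4,5,6,7} 15  {1,2,4,5,6,7} 15  {2,3,4,5,6,7} 20
  if 0:a drops first: 35 orders
  if 1:z drops first: 35 orders
heap linearizations: 70

70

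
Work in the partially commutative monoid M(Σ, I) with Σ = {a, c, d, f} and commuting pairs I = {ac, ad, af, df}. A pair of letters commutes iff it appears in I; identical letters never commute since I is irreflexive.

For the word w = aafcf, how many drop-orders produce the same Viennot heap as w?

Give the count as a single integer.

10

piece 0:a — minimal
piece 1:a rests on {0:a}
piece 2:f — minimal
piece 3:c rests on {2:f}
piece 4:f rests on {3:c}
minimal pieces: {0:a, 2:f}
ways to finish when only these pieces remain (= sum over removing one remaining piece with nothing left below it):
  1 left: {1}→1  {4}→1
  2 left: {0,1}→1  {1,4}→2  {3,4}→1
  3 left: {0,1,4}→3  {1,3,4}→3  {2,3,4}→1
  placing 0:a first → 4 extensions
  placing 2:f first → 6 extensions
total linear extensions = 10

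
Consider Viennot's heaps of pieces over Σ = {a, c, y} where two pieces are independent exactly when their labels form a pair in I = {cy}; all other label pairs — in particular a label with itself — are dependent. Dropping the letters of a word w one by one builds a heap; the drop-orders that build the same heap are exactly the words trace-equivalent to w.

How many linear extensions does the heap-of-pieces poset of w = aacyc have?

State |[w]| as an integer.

drop 0:a onto floor
drop 1:a onto {0:a}
drop 2:c onto {1:a}
drop 3:y onto {1:a}
drop 4:c onto {2:c}
ground layer = {0:a}
drop-orders for the pieces not yet dropped (sum over which currently-grounded one goes next):
  1 to go: {3} 1  {4} 1
  2 to go: {2,4} 1  {3,4} 2
  3 to go: {2,3,4} 3
  if 0:a drops first: 3 orders

3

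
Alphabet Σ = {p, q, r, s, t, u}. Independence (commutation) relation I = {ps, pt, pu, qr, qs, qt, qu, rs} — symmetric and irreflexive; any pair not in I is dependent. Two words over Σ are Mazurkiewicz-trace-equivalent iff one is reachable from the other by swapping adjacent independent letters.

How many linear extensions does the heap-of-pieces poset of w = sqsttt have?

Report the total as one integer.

6

0(s) covers ∅
1(q) covers ∅
2(s) covers 0:s
3(t) covers 2:s
4(t) covers 3:t
5(t) covers 4:t
floor of heap: 0:s, 1:q
completions by unplaced set U, small U first (add the entries for U minus each lowest piece of U):
  |U|=1: {1}:1  {5}:1
  |U|=2: {1,5}:2  {4,5}:1
  |U|=3: {1,4,5}:3  {3,4,5}:1
  |U|=4: {1,3,4,5}:4  {2,3,4,5}:1
  start at 0(s): 5
  start at 1(q): 1
sum over floor = 6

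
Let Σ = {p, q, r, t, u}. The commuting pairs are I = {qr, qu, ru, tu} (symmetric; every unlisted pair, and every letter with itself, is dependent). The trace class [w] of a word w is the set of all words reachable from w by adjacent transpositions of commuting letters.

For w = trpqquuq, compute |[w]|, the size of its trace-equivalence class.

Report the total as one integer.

piece 0:t — minimal
piece 1:r rests on {0:t}
piece 2:p rests on {1:r}
piece 3:q rests on {2:p}
piece 4:q rests on {3:q}
piece 5:u rests on {2:p}
piece 6:u rests on {5:u}
piece 7:q rests on {4:q}
minimal pieces: {0:t}
ways to finish when only these pieces remain (= sum over removing one remaining piece with nothing left below it):
  1 left: {6}→1  {7}→1
  2 left: {4,7}→1  {5,6}→1  {6,7}→2
  3 left: {3,4,7}→1  {4,6,7}→3  {5,6,7}→3
  4 left: {3,4,6,7}→4  {4,5,6,7}→6
  5 left: {3,4,5,6,7}→10
  6 left: {2,3,4,5,6,7}→10
  placing 0:t first → 10 extensions

10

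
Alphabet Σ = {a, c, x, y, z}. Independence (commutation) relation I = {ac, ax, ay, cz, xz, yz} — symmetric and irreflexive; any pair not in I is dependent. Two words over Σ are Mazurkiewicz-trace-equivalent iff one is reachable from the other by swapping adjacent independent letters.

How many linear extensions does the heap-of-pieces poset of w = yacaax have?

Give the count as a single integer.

0(y) covers ∅
1(a) covers ∅
2(c) covers 0:y
3(a) covers 1:a
4(a) covers 3:a
5(x) covers 2:c
floor of heap: 0:y, 1:a
completions by unplaced set U, small U first (add the entries for U minus each lowest piece of U):
  |U|=1: {4}:1  {5}:1
  |U|=2: {2,5}:1  {3,4}:1  {4,5}:2
  |U|=3: {0,2,5}:1  {1,3,4}:1  {2,4,5}:3  {3,4,5}:3
  |U|=4: {0,2,4,5}:4  {1,3,4,5}:4  {2,3,4,5}:6
  start at 0(y): 10
  start at 1(a): 10
sum over floor = 20

20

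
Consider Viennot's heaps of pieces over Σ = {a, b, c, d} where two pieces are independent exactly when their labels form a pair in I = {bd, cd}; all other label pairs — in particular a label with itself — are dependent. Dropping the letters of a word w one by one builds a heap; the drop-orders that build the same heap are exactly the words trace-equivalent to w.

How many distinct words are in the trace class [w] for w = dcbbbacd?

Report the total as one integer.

10

0(d) covers ∅
1(c) covers ∅
2(b) covers 1:c
3(b) covers 2:b
4(b) covers 3:b
5(a) covers 0:d, 4:b
6(c) covers 5:a
7(d) covers 5:a
floor of heap: 0:d, 1:c
completions by unplaced set U, small U first (add the entries for U minus each lowest piece of U):
  |U|=1: {6}:1  {7}:1
  |U|=2: {6,7}:2
  |U|=3: {5,6,7}:2
  |U|=4: {0,5,6,7}:2  {4,5,6,7}:2
  |U|=5: {0,4,5,6,7}:4  {3,4,5,6,7}:2
  |U|=6: {0,3,4,5,6,7}:6  {2,3,4,5,6,7}:2
  start at 0(d): 2
  start at 1(c): 8
sum over floor = 10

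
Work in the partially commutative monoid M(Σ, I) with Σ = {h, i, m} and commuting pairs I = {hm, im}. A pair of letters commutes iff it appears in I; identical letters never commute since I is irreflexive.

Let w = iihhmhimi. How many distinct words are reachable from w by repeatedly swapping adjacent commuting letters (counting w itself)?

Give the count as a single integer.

36

piece 0:i — minimal
piece 1:i rests on {0:i}
piece 2:h rests on {1:i}
piece 3:h rests on {2:h}
piece 4:m — minimal
piece 5:h rests on {3:h}
piece 6:i rests on {5:h}
piece 7:m rests on {4:m}
piece 8:i rests on {6:i}
minimal pieces: {0:i, 4:m}
ways to finish when only these pieces remain (= sum over removing one remaining piece with nothing left below it):
  1 left: {7}→1  {8}→1
  2 left: {4,7}→1  {6,8}→1  {7,8}→2
  3 left: {4,7,8}→3  {5,6,8}→1  {6,7,8}→3
  4 left: {3,5,6,8}→1  {4,6,7,8}→6  {5,6,7,8}→4
  5 left: {2,3,5,6,8}→1  {3,5,6,7,8}→5  {4,5,6,7,8}→10
  6 left: {1,2,3,5,6,8}→1  {2,3,5,6,7,8}→6  {3,4,5,6,7,8}→15
  7 left: {0,1,2,3,5,6,8}→1  {1,2,3,5,6,7,8}→7  {2,3,4,5,6,7,8}→21
  placing 0:i first → 28 extensions
  placing 4:m first → 8 extensions
total linear extensions = 36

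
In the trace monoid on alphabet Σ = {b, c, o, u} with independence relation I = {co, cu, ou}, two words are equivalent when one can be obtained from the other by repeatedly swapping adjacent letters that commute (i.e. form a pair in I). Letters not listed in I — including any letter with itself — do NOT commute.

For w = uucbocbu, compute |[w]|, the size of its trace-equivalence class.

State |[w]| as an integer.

6

piece 0:u — minimal
piece 1:u rests on {0:u}
piece 2:c — minimal
piece 3:b rests on {1:u, 2:c}
piece 4:o rests on {3:b}
piece 5:c rests on {3:b}
piece 6:b rests on {4:o, 5:c}
piece 7:u rests on {6:b}
minimal pieces: {0:u, 2:c}
ways to finish when only these pieces remain (= sum over removing one remaining piece with nothing left below it):
  1 left: {7}→1
  2 left: {6,7}→1
  3 left: {4,6,7}→1  {5,6,7}→1
  4 left: {4,5,6,7}→2
  5 left: {3,4,5,6,7}→2
  6 left: {1,3,4,5,6,7}→2  {2,3,4,5,6,7}→2
  placing 0:u first → 4 extensions
  placing 2:c first → 2 extensions
total linear extensions = 6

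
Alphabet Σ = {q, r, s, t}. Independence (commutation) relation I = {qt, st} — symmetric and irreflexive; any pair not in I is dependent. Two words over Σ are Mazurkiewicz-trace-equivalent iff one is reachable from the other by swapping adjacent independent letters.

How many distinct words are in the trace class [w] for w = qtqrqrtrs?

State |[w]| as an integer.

3

drop 0:q onto floor
drop 1:t onto floor
drop 2:q onto {0:q}
drop 3:r onto {1:t, 2:q}
drop 4:q onto {3:r}
drop 5:r onto {4:q}
drop 6:t onto {5:r}
drop 7:r onto {6:t}
drop 8:s onto {7:r}
ground layer = {0:q, 1:t}
drop-orders for the pieces not yet dropped (sum over which currently-grounded one goes next):
  1 to go: {8} 1
  2 to go: {7,8} 1
  3 to go: {6,7,8} 1
  4 to go: {5,6,7,8} 1
  5 to go: {4,5,6,7,8} 1
  6 to go: {3,4,5,6,7,8} 1
  7 to go: {1,3,4,5,6,7,8} 1  {2,3,4,5,6,7,8} 1
  if 0:q drops first: 2 orders
  if 1:t drops first: 1 orders
heap linearizations: 3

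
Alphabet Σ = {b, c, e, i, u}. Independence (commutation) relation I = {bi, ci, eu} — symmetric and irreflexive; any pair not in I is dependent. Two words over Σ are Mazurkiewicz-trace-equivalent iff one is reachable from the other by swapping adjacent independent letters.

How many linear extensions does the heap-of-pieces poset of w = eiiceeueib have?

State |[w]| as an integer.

piece 0:e — minimal
piece 1:i rests on {0:e}
piece 2:i rests on {1:i}
piece 3:c rests on {0:e}
piece 4:e rests on {2:i, 3:c}
piece 5:e rests on {4:e}
piece 6:u rests on {2:i, 3:c}
piece 7:e rests on {5:e}
piece 8:i rests on {6:u, 7:e}
piece 9:b rests on {6:u, 7:e}
minimal pieces: {0:e}
ways to finish when only these pieces remain (= sum over removing one remaining piece with nothing left below it):
  1 left: {8}→1  {9}→1
  2 left: {8,9}→2
  3 left: {6,8,9}→2  {7,8,9}→2
  4 left: {5,7,8,9}→2  {6,7,8,9}→4
  5 left: {4,5,7,8,9}→2  {5,6,7,8,9}→6
  6 left: {4,5,6,7,8,9}→8
  7 left: {2,4,5,6,7,8,9}→8  {3,4,5,6,7,8,9}→8
  8 left: {1,2,4,5,6,7,8,9}→8  {2,3,4,5,6,7,8,9}→16
  placing 0:e first → 24 extensions

24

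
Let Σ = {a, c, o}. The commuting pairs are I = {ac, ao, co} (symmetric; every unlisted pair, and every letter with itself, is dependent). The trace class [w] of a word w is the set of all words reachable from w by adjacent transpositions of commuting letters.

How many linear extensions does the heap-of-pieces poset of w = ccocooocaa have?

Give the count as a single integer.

3150

0(c) covers ∅
1(c) covers 0:c
2(o) covers ∅
3(c) covers 1:c
4(o) covers 2:o
5(o) covers 4:o
6(o) covers 5:o
7(c) covers 3:c
8(a) covers ∅
9(a) covers 8:a
floor of heap: 0:c, 2:o, 8:a
completions by unplaced set U, small U first (add the entries for U minus each lowest piece of U):
  |U|=1: {6}:1  {7}:1  {9}:1
  |U|=2: {3,7}:1  {5,6}:1  {6,7}:2  {6,9}:2  {7,9}:2  {8,9}:1
  |U|=3: {1,3,7}:1  {3,6,7}:3  {3,7,9}:3  {4,5,6}:1  {5,6,7}:3  {5,6,9}:3  {6,7,9}:6  {6,8,9}:3  {7,8,9}:3
  |U|=4: {0,1,3,7}:1  {1,3,6,7}:4  {1,3,7,9}:4  {2,4,5,6}:1  {3,5,6,7}:6  {3,6,7,9}:12  {3,7,8,9}:6  {4,5,6,7}:4  {4,5,6,9}:4  {5,6,7,9}:12  {5,6,8,9}:6  {6,7,8,9}:12
  |U|=5: {0,1,3,6,7}:5  {0,1,3,7,9}:5  {1,3,5,6,7}:10  {1,3,6,7,9}:20  {1,3,7,8,9}:10  {2,4,5,6,7}:5  {2,4,5,6,9}:5  {3,4,5,6,7}:10  {3,5,6,7,9}:30  {3,6,7,8,9}:30  {4,5,6,7,9}:20  {4,5,6,8,9}:10  {5,6,7,8,9}:30
  |U|=6: {0,1,3,5,6,7}:15  {0,1,3,6,7,9}:30  {0,1,3,7,8,9}:15  {1,3,4,5,6,7}:20  {1,3,5,6,7,9}:60  {1,3,6,7,8,9}:60  {2,3,4,5,6,7}:15  {2,4,5,6,7,9}:30  {2,4,5,6,8,9}:15  {3,4,5,6,7,9}:60  {3,5,6,7,8,9}:90  {4,5,6,7,8,9}:60
  |U|=7: {0,1,3,4,5,6,7}:35  {0,1,3,5,6,7,9}:105  {0,1,3,6,7,8,9}:105  {1,2,3,4,5,6,7}:35  {1,3,4,5,6,7,9}:140  {1,3,5,6,7,8,9}:210  {2,3,4,5,6,7,9}:105  {2,4,5,6,7,8,9}:105  {3,4,5,6,7,8,9}:210
  |U|=8: {0,1,2,3,4,5,6,7}:70  {0,1,3,4,5,6,7,9}:280  {0,1,3,5,6,7,8,9}:420  {1,2,3,4,5,6,7,9}:280  {1,3,4,5,6,7,8,9}:560  {2,3,4,5,6,7,8,9}:420
  start at 0(c): 1260
  start at 2(o): 1260
  start at 8(a): 630
sum over floor = 3150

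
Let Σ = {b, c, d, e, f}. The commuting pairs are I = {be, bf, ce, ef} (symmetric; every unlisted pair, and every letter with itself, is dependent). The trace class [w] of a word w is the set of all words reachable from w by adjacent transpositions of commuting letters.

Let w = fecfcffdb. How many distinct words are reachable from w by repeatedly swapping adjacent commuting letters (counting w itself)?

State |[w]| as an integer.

7

0(f) covers ∅
1(e) covers ∅
2(c) covers 0:f
3(f) covers 2:c
4(c) covers 3:f
5(f) covers 4:c
6(f) covers 5:f
7(d) covers 1:e, 6:f
8(b) covers 7:d
floor of heap: 0:f, 1:e
completions by unplaced set U, small U first (add the entries for U minus each lowest piece of U):
  |U|=1: {8}:1
  |U|=2: {7,8}:1
  |U|=3: {1,7,8}:1  {6,7,8}:1
  |U|=4: {1,6,7,8}:2  {5,6,7,8}:1
  |U|=5: {1,5,6,7,8}:3  {4,5,6,7,8}:1
  |U|=6: {1,4,5,6,7,8}:4  {3,4,5,6,7,8}:1
  |U|=7: {1,3,4,5,6,7,8}:5  {2,3,4,5,6,7,8}:1
  start at 0(f): 6
  start at 1(e): 1
sum over floor = 7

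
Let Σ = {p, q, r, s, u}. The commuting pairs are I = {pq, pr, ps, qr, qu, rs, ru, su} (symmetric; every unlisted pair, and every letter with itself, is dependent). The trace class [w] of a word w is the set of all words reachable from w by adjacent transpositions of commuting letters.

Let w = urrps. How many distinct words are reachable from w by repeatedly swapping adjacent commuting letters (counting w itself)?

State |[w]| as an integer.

piece 0:u — minimal
piece 1:r — minimal
piece 2:r rests on {1:r}
piece 3:p rests on {0:u}
piece 4:s — minimal
minimal pieces: {0:u, 1:r, 4:s}
ways to finish when only these pieces remain (= sum over removing one remaining piece with nothing left below it):
  1 left: {2}→1  {3}→1  {4}→1
  2 left: {0,3}→1  {1,2}→1  {2,3}→2  {2,4}→2  {3,4}→2
  3 left: {0,2,3}→3  {0,3,4}→3  {1,2,3}→3  {1,2,4}→3  {2,3,4}→6
  placing 0:u first → 12 extensions
  placing 1:r first → 12 extensions
  placing 4:s first → 6 extensions
total linear extensions = 30

30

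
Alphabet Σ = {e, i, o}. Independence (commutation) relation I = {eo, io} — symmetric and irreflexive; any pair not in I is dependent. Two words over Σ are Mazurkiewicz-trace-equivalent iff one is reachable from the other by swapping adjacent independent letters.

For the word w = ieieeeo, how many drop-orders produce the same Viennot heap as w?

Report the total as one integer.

piece 0:i — minimal
piece 1:e rests on {0:i}
piece 2:i rests on {1:e}
piece 3:e rests on {2:i}
piece 4:e rests on {3:e}
piece 5:e rests on {4:e}
piece 6:o — minimal
minimal pieces: {0:i, 6:o}
ways to finish when only these pieces remain (= sum over removing one remaining piece with nothing left below it):
  1 left: {5}→1  {6}→1
  2 left: {4,5}→1  {5,6}→2
  3 left: {3,4,5}→1  {4,5,6}→3
  4 left: {2,3,4,5}→1  {3,4,5,6}→4
  5 left: {1,2,3,4,5}→1  {2,3,4,5,6}→5
  placing 0:i first → 6 extensions
  placing 6:o first → 1 extensions
total linear extensions = 7

7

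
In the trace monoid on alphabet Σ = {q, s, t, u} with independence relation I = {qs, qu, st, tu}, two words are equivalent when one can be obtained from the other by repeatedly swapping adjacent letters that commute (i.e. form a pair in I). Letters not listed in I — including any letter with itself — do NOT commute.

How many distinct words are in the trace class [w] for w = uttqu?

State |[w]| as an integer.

10

0(u) covers ∅
1(t) covers ∅
2(t) covers 1:t
3(q) covers 2:t
4(u) covers 0:u
floor of heap: 0:u, 1:t
completions by unplaced set U, small U first (add the entries for U minus each lowest piece of U):
  |U|=1: {3}:1  {4}:1
  |U|=2: {0,4}:1  {2,3}:1  {3,4}:2
  |U|=3: {0,3,4}:3  {1,2,3}:1  {2,3,4}:3
  start at 0(u): 4
  start at 1(t): 6
sum over floor = 10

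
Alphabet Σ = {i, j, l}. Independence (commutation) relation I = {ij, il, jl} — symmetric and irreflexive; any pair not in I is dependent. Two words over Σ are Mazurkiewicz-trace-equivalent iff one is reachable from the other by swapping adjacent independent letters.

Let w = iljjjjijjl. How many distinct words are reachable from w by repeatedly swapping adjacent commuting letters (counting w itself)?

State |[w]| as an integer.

#0=i has no predecessor
#1=l has no predecessor
#2=j has no predecessor
#3=j depends on [2:j]
#4=j depends on [3:j]
#5=j depends on [4:j]
#6=i depends on [0:i]
#7=j depends on [5:j]
#8=j depends on [7:j]
#9=l depends on [1:l]
sources: [0:i, 1:l, 2:j]
N(rest) = Σ N(rest − s) over sources s of rest; N(one piece) = 1:
  size 1 → [6]=1  [8]=1  [9]=1
  size 2 → [0,6]=1  [1,9]=1  [6,8]=2  [6,9]=2  [7,8]=1  [8,9]=2
  size 3 → [0,6,8]=3  [0,6,9]=3  [1,6,9]=3  [1,8,9]=3  [5,7,8]=1  [6,7,8]=3  [6,8,9]=6  [7,8,9]=3
  size 4 → [0,1,6,9]=6  [0,6,7,8]=6  [0,6,8,9]=12  [1,6,8,9]=12  [1,7,8,9]=6  [4,5,7,8]=1  [5,6,7,8]=4  [5,7,8,9]=4  [6,7,8,9]=12
  size 5 → [0,1,6,8,9]=30  [0,5,6,7,8]=10  [0,6,7,8,9]=30  [1,5,7,8,9]=10  [1,6,7,8,9]=30  [3,4,5,7,8]=1  [4,5,6,7,8]=5  [4,5,7,8,9]=5  [5,6,7,8,9]=20
  size 6 → [0,1,6,7,8,9]=90  [0,4,5,6,7,8]=15  [0,5,6,7,8,9]=60  [1,4,5,7,8,9]=15  [1,5,6,7,8,9]=60  [2,3,4,5,7,8]=1  [3,4,5,6,7,8]=6  [3,4,5,7,8,9]=6  [4,5,6,7,8,9]=30
  size 7 → [0,1,5,6,7,8,9]=210  [0,3,4,5,6,7,8]=21  [0,4,5,6,7,8,9]=105  [1,3,4,5,7,8,9]=21  [1,4,5,6,7,8,9]=105  [2,3,4,5,6,7,8]=7  [2,3,4,5,7,8,9]=7  [3,4,5,6,7,8,9]=42
  size 8 → [0,1,4,5,6,7,8,9]=420  [0,2,3,4,5,6,7,8]=28  [0,3,4,5,6,7,8,9]=168  [1,2,3,4,5,7,8,9]=28  [1,3,4,5,6,7,8,9]=168  [2,3,4,5,6,7,8,9]=56
  first=0(i) contributes 252
  first=1(l) contributes 252
  first=2(j) contributes 756
|[w]| = 1260

1260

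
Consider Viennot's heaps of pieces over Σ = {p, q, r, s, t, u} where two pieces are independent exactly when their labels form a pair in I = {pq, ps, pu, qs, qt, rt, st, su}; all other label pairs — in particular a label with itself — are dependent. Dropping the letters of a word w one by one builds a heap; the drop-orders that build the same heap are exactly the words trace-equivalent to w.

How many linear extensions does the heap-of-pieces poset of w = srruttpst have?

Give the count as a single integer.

0(s) covers ∅
1(r) covers 0:s
2(r) covers 1:r
3(u) covers 2:r
4(t) covers 3:u
5(t) covers 4:t
6(p) covers 5:t
7(s) covers 2:r
8(t) covers 6:p
floor of heap: 0:s
completions by unplaced set U, small U first (add the entries for U minus each lowest piece of U):
  |U|=1: {7}:1  {8}:1
  |U|=2: {6,8}:1  {7,8}:2
  |U|=3: {5,6,8}:1  {6,7,8}:3
  |U|=4: {4,5,6,8}:1  {5,6,7,8}:4
  |U|=5: {3,4,5,6,8}:1  {4,5,6,7,8}:5
  |U|=6: {3,4,5,6,7,8}:6
  |U|=7: {2,3,4,5,6,7,8}:6
  start at 0(s): 6

6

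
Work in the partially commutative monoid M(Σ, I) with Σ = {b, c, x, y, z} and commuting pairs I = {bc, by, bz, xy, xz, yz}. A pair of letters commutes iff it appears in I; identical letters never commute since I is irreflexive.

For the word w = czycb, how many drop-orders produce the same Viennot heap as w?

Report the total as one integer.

10

#0=c has no predecessor
#1=z depends on [0:c]
#2=y depends on [0:c]
#3=c depends on [1:z, 2:y]
#4=b has no predecessor
sources: [0:c, 4:b]
N(rest) = Σ N(rest − s) over sources s of rest; N(one piece) = 1:
  size 1 → [3]=1  [4]=1
  size 2 → [1,3]=1  [2,3]=1  [3,4]=2
  size 3 → [1,2,3]=2  [1,3,4]=3  [2,3,4]=3
  first=0(c) contributes 8
  first=4(b) contributes 2
|[w]| = 10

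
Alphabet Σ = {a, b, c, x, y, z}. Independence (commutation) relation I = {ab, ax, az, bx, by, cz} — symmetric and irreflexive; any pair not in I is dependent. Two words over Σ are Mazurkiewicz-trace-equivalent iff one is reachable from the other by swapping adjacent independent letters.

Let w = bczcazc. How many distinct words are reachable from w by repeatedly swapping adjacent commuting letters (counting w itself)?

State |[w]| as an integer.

drop 0:b onto floor
drop 1:c onto {0:b}
drop 2:z onto {0:b}
drop 3:c onto {1:c}
drop 4:a onto {3:c}
drop 5:z onto {2:z}
drop 6:c onto {4:a}
ground layer = {0:b}
drop-orders for the pieces not yet dropped (sum over which currently-grounded one goes next):
  1 to go: {5} 1  {6} 1
  2 to go: {2,5} 1  {4,6} 1  {5,6} 2
  3 to go: {2,5,6} 3  {3,4,6} 1  {4,5,6} 3
  4 to go: {1,3,4,6} 1  {2,4,5,6} 6  {3,4,5,6} 4
  5 to go: {1,3,4,5,6} 5  {2,3,4,5,6} 10
  if 0:b drops first: 15 orders

15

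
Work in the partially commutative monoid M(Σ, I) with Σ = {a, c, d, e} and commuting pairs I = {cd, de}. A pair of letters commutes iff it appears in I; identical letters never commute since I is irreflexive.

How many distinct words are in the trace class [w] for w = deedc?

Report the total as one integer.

0(d) covers ∅
1(e) covers ∅
2(e) covers 1:e
3(d) covers 0:d
4(c) covers 2:e
floor of heap: 0:d, 1:e
completions by unplaced set U, small U first (add the entries for U minus each lowest piece of U):
  |U|=1: {3}:1  {4}:1
  |U|=2: {0,3}:1  {2,4}:1  {3,4}:2
  |U|=3: {0,3,4}:3  {1,2,4}:1  {2,3,4}:3
  start at 0(d): 4
  start at 1(e): 6
sum over floor = 10

10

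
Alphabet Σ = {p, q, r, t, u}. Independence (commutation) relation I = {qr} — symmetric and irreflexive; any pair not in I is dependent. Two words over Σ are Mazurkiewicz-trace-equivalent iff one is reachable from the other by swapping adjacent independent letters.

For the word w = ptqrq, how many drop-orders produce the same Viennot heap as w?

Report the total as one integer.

drop 0:p onto floor
drop 1:t onto {0:p}
drop 2:q onto {1:t}
drop 3:r onto {1:t}
drop 4:q onto {2:q}
ground layer = {0:p}
drop-orders for the pieces not yet dropped (sum over which currently-grounded one goes next):
  1 to go: {3} 1  {4} 1
  2 to go: {2,4} 1  {3,4} 2
  3 to go: {2,3,4} 3
  if 0:p drops first: 3 orders

3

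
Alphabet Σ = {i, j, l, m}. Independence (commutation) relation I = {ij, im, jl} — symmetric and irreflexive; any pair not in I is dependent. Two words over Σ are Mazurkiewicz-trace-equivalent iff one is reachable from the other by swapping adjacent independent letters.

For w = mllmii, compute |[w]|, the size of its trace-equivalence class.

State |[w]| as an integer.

3

drop 0:m onto floor
drop 1:l onto {0:m}
drop 2:l onto {1:l}
drop 3:m onto {2:l}
drop 4:i onto {2:l}
drop 5:i onto {4:i}
ground layer = {0:m}
drop-orders for the pieces not yet dropped (sum over which currently-grounded one goes next):
  1 to go: {3} 1  {5} 1
  2 to go: {3,5} 2  {4,5} 1
  3 to go: {3,4,5} 3
  4 to go: {2,3,4,5} 3
  if 0:m drops first: 3 orders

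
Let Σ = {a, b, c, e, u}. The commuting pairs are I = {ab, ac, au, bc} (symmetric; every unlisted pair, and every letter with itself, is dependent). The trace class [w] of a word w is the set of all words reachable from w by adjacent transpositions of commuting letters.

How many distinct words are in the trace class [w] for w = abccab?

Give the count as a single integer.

piece 0:a — minimal
piece 1:b — minimal
piece 2:c — minimal
piece 3:c rests on {2:c}
piece 4:a rests on {0:a}
piece 5:b rests on {1:b}
minimal pieces: {0:a, 1:b, 2:c}
ways to finish when only these pieces remain (= sum over removing one remaining piece with nothing left below it):
  1 left: {3}→1  {4}→1  {5}→1
  2 left: {0,4}→1  {1,5}→1  {2,3}→1  {3,4}→2  {3,5}→2  {4,5}→2
  3 left: {0,3,4}→3  {0,4,5}→3  {1,3,5}→3  {1,4,5}→3  {2,3,4}→3  {2,3,5}→3  {3,4,5}→6
  4 left: {0,1,4,5}→6  {0,2,3,4}→6  {0,3,4,5}→12  {1,2,3,5}→6  {1,3,4,5}→12  {2,3,4,5}→12
  placing 0:a first → 30 extensions
  placing 1:b first → 30 extensions
  placing 2:c first → 30 extensions
total linear extensions = 90

90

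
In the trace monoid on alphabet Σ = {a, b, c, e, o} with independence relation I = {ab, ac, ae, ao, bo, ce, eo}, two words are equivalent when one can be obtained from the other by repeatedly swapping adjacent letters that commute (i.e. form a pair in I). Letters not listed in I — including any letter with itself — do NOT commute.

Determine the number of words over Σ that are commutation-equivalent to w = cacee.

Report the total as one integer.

30

drop 0:c onto floor
drop 1:a onto floor
drop 2:c onto {0:c}
drop 3:e onto floor
drop 4:e onto {3:e}
ground layer = {0:c, 1:a, 3:e}
drop-orders for the pieces not yet dropped (sum over which currently-grounded one goes next):
  1 to go: {1} 1  {2} 1  {4} 1
  2 to go: {0,2} 1  {1,2} 2  {1,4} 2  {2,4} 2  {3,4} 1
  3 to go: {0,1,2} 3  {0,2,4} 3  {1,2,4} 6  {1,3,4} 3  {2,3,4} 3
  if 0:c drops first: 12 orders
  if 1:a drops first: 6 orders
  if 3:e drops first: 12 orders
heap linearizations: 30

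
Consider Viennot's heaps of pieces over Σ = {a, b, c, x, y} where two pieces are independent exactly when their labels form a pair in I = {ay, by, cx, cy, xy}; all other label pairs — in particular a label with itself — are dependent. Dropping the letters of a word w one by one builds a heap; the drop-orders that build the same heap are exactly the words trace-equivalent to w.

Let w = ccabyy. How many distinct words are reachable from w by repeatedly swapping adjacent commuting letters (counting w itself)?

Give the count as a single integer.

15

piece 0:c — minimal
piece 1:c rests on {0:c}
piece 2:a rests on {1:c}
piece 3:b rests on {2:a}
piece 4:y — minimal
piece 5:y rests on {4:y}
minimal pieces: {0:c, 4:y}
ways to finish when only these pieces remain (= sum over removing one remaining piece with nothing left below it):
  1 left: {3}→1  {5}→1
  2 left: {2,3}→1  {3,5}→2  {4,5}→1
  3 left: {1,2,3}→1  {2,3,5}→3  {3,4,5}→3
  4 left: {0,1,2,3}→1  {1,2,3,5}→4  {2,3,4,5}→6
  placing 0:c first → 10 extensions
  placing 4:y first → 5 extensions
total linear extensions = 15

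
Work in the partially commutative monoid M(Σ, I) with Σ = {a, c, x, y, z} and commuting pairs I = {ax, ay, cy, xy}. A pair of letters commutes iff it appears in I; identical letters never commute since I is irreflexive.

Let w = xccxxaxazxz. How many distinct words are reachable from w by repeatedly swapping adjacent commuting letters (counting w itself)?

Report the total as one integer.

10

drop 0:x onto floor
drop 1:c onto {0:x}
drop 2:c onto {1:c}
drop 3:x onto {2:c}
drop 4:x onto {3:x}
drop 5:a onto {2:c}
drop 6:x onto {4:x}
drop 7:a onto {5:a}
drop 8:z onto {6:x, 7:a}
drop 9:x onto {8:z}
drop 10:z onto {9:x}
ground layer = {0:x}
drop-orders for the pieces not yet dropped (sum over which currently-grounded one goes next):
  1 to go: {10} 1
  2 to go: {9,10} 1
  3 to go: {8,9,10} 1
  4 to go: {6,8,9,10} 1  {7,8,9,10} 1
  5 to go: {4,6,8,9,10} 1  {5,7,8,9,10} 1  {6,7,8,9,10} 2
  6 to go: {3,4,6,8,9,10} 1  {4,6,7,8,9,10} 3  {5,6,7,8,9,10} 3
  7 to go: {3,4,6,7,8,9,10} 4  {4,5,6,7,8,9,10} 6
  8 to go: {3,4,5,6,7,8,9,10} 10
  9 to go: {2,3,4,5,6,7,8,9,10} 10
  if 0:x drops first: 10 orders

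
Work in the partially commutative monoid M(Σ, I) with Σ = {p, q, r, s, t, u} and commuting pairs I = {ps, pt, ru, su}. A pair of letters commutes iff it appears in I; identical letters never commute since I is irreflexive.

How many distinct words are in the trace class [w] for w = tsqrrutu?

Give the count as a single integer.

3

drop 0:t onto floor
drop 1:s onto {0:t}
drop 2:q onto {1:s}
drop 3:r onto {2:q}
drop 4:r onto {3:r}
drop 5:u onto {2:q}
drop 6:t onto {4:r, 5:u}
drop 7:u onto {6:t}
ground layer = {0:t}
drop-orders for the pieces not yet dropped (sum over which currently-grounded one goes next):
  1 to go: {7} 1
  2 to go: {6,7} 1
  3 to go: {4,6,7} 1  {5,6,7} 1
  4 to go: {3,4,6,7} 1  {4,5,6,7} 2
  5 to go: {3,4,5,6,7} 3
  6 to go: {2,3,4,5,6,7} 3
  if 0:t drops first: 3 orders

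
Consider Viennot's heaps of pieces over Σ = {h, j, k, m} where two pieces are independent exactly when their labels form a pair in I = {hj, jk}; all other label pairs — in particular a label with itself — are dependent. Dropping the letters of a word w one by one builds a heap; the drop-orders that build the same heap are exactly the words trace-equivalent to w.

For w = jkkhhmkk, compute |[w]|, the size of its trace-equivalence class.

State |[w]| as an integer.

0(j) covers ∅
1(k) covers ∅
2(k) covers 1:k
3(h) covers 2:k
4(h) covers 3:h
5(m) covers 0:j, 4:h
6(k) covers 5:m
7(k) covers 6:k
floor of heap: 0:j, 1:k
completions by unplaced set U, small U first (add the entries for U minus each lowest piece of U):
  |U|=1: {7}:1
  |U|=2: {6,7}:1
  |U|=3: {5,6,7}:1
  |U|=4: {0,5,6,7}:1  {4,5,6,7}:1
  |U|=5: {0,4,5,6,7}:2  {3,4,5,6,7}:1
  |U|=6: {0,3,4,5,6,7}:3  {2,3,4,5,6,7}:1
  start at 0(j): 1
  start at 1(k): 4
sum over floor = 5

5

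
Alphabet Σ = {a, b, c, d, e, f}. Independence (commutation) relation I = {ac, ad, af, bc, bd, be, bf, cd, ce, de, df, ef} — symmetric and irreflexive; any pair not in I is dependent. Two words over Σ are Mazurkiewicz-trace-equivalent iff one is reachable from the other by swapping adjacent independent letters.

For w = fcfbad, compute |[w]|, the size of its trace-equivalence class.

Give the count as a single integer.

piece 0:f — minimal
piece 1:c rests on {0:f}
piece 2:f rests on {1:c}
piece 3:b — minimal
piece 4:a rests on {3:b}
piece 5:d — minimal
minimal pieces: {0:f, 3:b, 5:d}
ways to finish when only these pieces remain (= sum over removing one remaining piece with nothing left below it):
  1 left: {2}→1  {4}→1  {5}→1
  2 left: {1,2}→1  {2,4}→2  {2,5}→2  {3,4}→1  {4,5}→2
  3 left: {0,1,2}→1  {1,2,4}→3  {1,2,5}→3  {2,3,4}→3  {2,4,5}→6  {3,4,5}→3
  4 left: {0,1,2,4}→4  {0,1,2,5}→4  {1,2,3,4}→6  {1,2,4,5}→12  {2,3,4,5}→12
  placing 0:f first → 30 extensions
  placing 3:b first → 20 extensions
  placing 5:d first → 10 extensions
total linear extensions = 60

60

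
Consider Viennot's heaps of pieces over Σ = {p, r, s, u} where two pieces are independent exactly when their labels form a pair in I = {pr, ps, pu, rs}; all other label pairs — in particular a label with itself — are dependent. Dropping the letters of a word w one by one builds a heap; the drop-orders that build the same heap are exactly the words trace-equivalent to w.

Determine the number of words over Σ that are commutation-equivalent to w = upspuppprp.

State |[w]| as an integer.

0(u) covers ∅
1(p) covers ∅
2(s) covers 0:u
3(p) covers 1:p
4(u) covers 2:s
5(p) covers 3:p
6(p) covers 5:p
7(p) covers 6:p
8(r) covers 4:u
9(p) covers 7:p
floor of heap: 0:u, 1:p
completions by unplaced set U, small U first (add the entries for U minus each lowest piece of U):
  |U|=1: {8}:1  {9}:1
  |U|=2: {4,8}:1  {7,9}:1  {8,9}:2
  |U|=3: {2,4,8}:1  {4,8,9}:3  {6,7,9}:1  {7,8,9}:3
  |U|=4: {0,2,4,8}:1  {2,4,8,9}:4  {4,7,8,9}:6  {5,6,7,9}:1  {6,7,8,9}:4
  |U|=5: {0,2,4,8,9}:5  {2,4,7,8,9}:10  {3,5,6,7,9}:1  {4,6,7,8,9}:10  {5,6,7,8,9}:5
  |U|=6: {0,2,4,7,8,9}:15  {1,3,5,6,7,9}:1  {2,4,6,7,8,9}:20  {3,5,6,7,8,9}:6  {4,5,6,7,8,9}:15
  |U|=7: {0,2,4,6,7,8,9}:35  {1,3,5,6,7,8,9}:7  {2,4,5,6,7,8,9}:35  {3,4,5,6,7,8,9}:21
  |U|=8: {0,2,4,5,6,7,8,9}:70  {1,3,4,5,6,7,8,9}:28  {2,3,4,5,6,7,8,9}:56
  start at 0(u): 84
  start at 1(p): 126
sum over floor = 210

210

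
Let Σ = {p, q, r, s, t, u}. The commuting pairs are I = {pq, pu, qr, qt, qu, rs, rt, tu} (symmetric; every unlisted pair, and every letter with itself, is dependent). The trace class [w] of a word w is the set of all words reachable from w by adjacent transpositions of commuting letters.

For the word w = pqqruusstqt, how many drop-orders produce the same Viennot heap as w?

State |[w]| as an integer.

45

#0=p has no predecessor
#1=q has no predecessor
#2=q depends on [1:q]
#3=r depends on [0:p]
#4=u depends on [3:r]
#5=u depends on [4:u]
#6=s depends on [2:q, 5:u]
#7=s depends on [6:s]
#8=t depends on [7:s]
#9=q depends on [7:s]
#10=t depends on [8:t]
sources: [0:p, 1:q]
N(rest) = Σ N(rest − s) over sources s of rest; N(one piece) = 1:
  size 1 → [9]=1  [10]=1
  size 2 → [8,10]=1  [9,10]=2
  size 3 → [8,9,10]=3
  size 4 → [7,8,9,10]=3
  size 5 → [6,7,8,9,10]=3
  size 6 → [2,6,7,8,9,10]=3  [5,6,7,8,9,10]=3
  size 7 → [1,2,6,7,8,9,10]=3  [2,5,6,7,8,9,10]=6  [4,5,6,7,8,9,10]=3
  size 8 → [1,2,5,6,7,8,9,10]=9  [2,4,5,6,7,8,9,10]=9  [3,4,5,6,7,8,9,10]=3
  size 9 → [0,3,4,5,6,7,8,9,10]=3  [1,2,4,5,6,7,8,9,10]=18  [2,3,4,5,6,7,8,9,10]=12
  first=0(p) contributes 30
  first=1(q) contributes 15
|[w]| = 45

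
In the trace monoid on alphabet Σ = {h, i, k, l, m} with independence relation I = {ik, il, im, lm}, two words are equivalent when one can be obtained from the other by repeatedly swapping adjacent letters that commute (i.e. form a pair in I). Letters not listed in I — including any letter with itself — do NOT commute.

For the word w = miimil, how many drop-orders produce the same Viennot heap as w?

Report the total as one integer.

60

piece 0:m — minimal
piece 1:i — minimal
piece 2:i rests on {1:i}
piece 3:m rests on {0:m}
piece 4:i rests on {2:i}
piece 5:l — minimal
minimal pieces: {0:m, 1:i, 5:l}
ways to finish when only these pieces remain (= sum over removing one remaining piece with nothing left below it):
  1 left: {3}→1  {4}→1  {5}→1
  2 left: {0,3}→1  {2,4}→1  {3,4}→2  {3,5}→2  {4,5}→2
  3 left: {0,3,4}→3  {0,3,5}→3  {1,2,4}→1  {2,3,4}→3  {2,4,5}→3  {3,4,5}→6
  4 left: {0,2,3,4}→6  {0,3,4,5}→12  {1,2,3,4}→4  {1,2,4,5}→4  {2,3,4,5}→12
  placing 0:m first → 20 extensions
  placing 1:i first → 30 extensions
  placing 5:l first → 10 extensions
total linear extensions = 60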